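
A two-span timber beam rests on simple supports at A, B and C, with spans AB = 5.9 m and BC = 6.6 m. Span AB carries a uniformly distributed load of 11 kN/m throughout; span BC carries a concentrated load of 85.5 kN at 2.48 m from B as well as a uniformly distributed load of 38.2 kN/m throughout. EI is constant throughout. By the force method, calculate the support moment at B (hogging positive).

M_B = 189.2 kN·m

Take M_B as the redundant. Released structure: two simple spans AB and BC with a hinge at B.
Discontinuity in slope at B on the released structure — sum the simple-span end rotations:
  span AB: UDL 11: wL³/(24EI) = 94.13/EI
  span BC: point load 85.5 at a = 2.48: Pab(L + b)/(6LEI) = 236.5/EI
  span BC: UDL 38.2: wL³/(24EI) = 457.6/EI
  relative rotation θ_0 = (94.13 + 694.1)/EI = 788.2/EI
A unit hogging moment at B produces rotation L₁/(3EI) + L₂/(3EI) = 4.167/EI.
Slope continuity at B: θ_0 = M_B·4.167/EI, so M_B = 788.2/4.167 = 189.2 kN·m (hogging).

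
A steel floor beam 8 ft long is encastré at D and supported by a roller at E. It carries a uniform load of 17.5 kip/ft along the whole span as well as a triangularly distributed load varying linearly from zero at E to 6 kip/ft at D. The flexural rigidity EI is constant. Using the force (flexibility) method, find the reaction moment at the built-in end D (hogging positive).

M_D = 165.6 kip·ft

Remove the prop at E; the released (primary) structure is a cantilever built in at D.
Free-end deflection of the primary structure under the applied loading (downward +):
  UDL 17.5: wL⁴/(8EI) = 8960/EI
  triangular load, peak 6 at the fixed end: w₀L⁴/(30EI) = 819.2/EI
  δ_0 = 9779/EI
Tip deflection under a unit load at E: L³/(3EI) = 170.7/EI.
Compatibility at E: δ_0 − R_E·δ_{EE} = 0, so R_E = 9779/170.7 = 57.3 kip.
Moment equilibrium about D: M_D = Σ(load moments about D) − R_E·L = 624 − 57.3×8 = 165.6 kip·ft.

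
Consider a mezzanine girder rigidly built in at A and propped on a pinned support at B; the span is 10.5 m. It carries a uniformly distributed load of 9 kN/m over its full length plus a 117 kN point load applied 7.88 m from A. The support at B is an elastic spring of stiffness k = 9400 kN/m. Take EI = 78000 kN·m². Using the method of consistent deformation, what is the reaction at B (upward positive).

Remove the prop at B; the released (primary) structure is a cantilever built in at A.
Primary-structure tip deflection at B by superposition:
  UDL 9: wL⁴/(8EI) = 13674/EI
  point load 117 at a = 7.88: Pa²(3L − a)/(6EI) = 28600/EI
  δ_0 = 42275/EI
Flexibility coefficient — unit upward force at B: δ_{BB} = L³/(3EI) = 385.9/EI.
With EI = 78000 kN·m²: δ_0 = 0.54198 m and δ_{BB} = 0.004947 m/kN.
Compatibility — the spring shortens by R_B/k under the reaction it provides: δ_0 − R_B·δ_{BB} = R_B/k. With 1/k = 0.000106 m/kN, R_B = δ_0 / (δ_{BB} + 1/k) = 0.54198 / (0.004947 + 0.000106) = 107.2 kN.

R_B = 107.2 kN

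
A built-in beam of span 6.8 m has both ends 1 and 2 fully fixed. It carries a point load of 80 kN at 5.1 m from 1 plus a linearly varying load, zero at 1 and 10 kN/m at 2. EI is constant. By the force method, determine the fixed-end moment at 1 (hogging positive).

M_1 = 40.91 kN·m

Release both end moments; the primary structure is a simply-supported span 12 with redundants M_1 and M_2.
End rotations of the released simple span under the applied load (×1/EI):
  at 1: point load 80 at a = 5.1: Pab(L + b)/(6LEI) = 144.5/EI
  at 2: point load 80 at a = 5.1: Pab(L + a)/(6LEI) = 202.3/EI
  at 1: triangular load, peak 10: 7w₀L³/(360EI) = 61.14/EI
  at 2: triangular load, peak 10: w₀L³/(45EI) = 69.87/EI
  θ_10 = 205.6/EI,  θ_20 = 272.2/EI
Flexibility coefficients: a unit moment at one end gives L/(3EI) there and L/(6EI) at the far end, so f₁₁ = f₂₂ = 2.267/EI and f₁₂ = f₂₁ = 1.133/EI.
Compatibility — zero rotation at each built-in end:
  2.267 M_1 + 1.133 M_2 = 205.6
  1.133 M_1 + 2.267 M_2 = 272.2
Solving the pair gives M_1 = 40.91 kN·m and M_2 = 99.62 kN·m (hogging).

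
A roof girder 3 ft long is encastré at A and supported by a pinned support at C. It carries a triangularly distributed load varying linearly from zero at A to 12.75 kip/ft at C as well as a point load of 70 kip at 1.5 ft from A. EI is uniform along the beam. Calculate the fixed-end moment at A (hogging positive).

M_A = 46.07 kip·ft

Release the roller at C. Primary structure: cantilever fixed at A.
Deflection at C on the released cantilever, summing each load's contribution:
  triangular load, peak 12.75 at the free end: 11w₀L⁴/(120EI) = 94.67/EI
  point load 70 at a = 1.5: Pa²(3L − a)/(6EI) = 196.9/EI
  δ_0 = 291.5/EI
Tip deflection under a unit load at C: L³/(3EI) = 9/EI.
The prop prevents deflection at C: R_C = δ_0/δ_{CC} = 291.5/9 = 32.39 kip.
Moment equilibrium about A: M_A = Σ(load moments about A) − R_C·L = 143.2 − 32.39×3 = 46.07 kip·ft.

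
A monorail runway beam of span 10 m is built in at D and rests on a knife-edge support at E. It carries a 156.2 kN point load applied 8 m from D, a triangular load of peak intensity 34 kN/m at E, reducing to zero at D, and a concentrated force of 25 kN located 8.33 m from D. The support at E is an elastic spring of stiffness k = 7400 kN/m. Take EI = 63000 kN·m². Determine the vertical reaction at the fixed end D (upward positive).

R_D = 134.5 kN

Remove the prop at E; the released (primary) structure is a cantilever built in at D.
Primary-structure tip deflection at E by superposition:
  point load 156.2 at a = 8: Pa²(3L − a)/(6EI) = 36655/EI
  triangular load, peak 34 at the free end: 11w₀L⁴/(120EI) = 31167/EI
  point load 25 at a = 8.33: Pa²(3L − a)/(6EI) = 6265/EI
  δ_0 = 74087/EI
Flexibility coefficient — unit upward force at E: δ_{EE} = L³/(3EI) = 333.3/EI.
With EI = 63000 kN·m²: δ_0 = 1.176 m and δ_{EE} = 0.005291 m/kN.
Compatibility — the spring shortens by R_E/k under the reaction it provides: δ_0 − R_E·δ_{EE} = R_E/k. With 1/k = 0.000135 m/kN, R_E = δ_0 / (δ_{EE} + 1/k) = 1.176 / (0.005291 + 0.000135) = 216.7 kN.
Vertical equilibrium: R_D = ΣP − R_E = 351.2 − 216.7 = 134.5 kN.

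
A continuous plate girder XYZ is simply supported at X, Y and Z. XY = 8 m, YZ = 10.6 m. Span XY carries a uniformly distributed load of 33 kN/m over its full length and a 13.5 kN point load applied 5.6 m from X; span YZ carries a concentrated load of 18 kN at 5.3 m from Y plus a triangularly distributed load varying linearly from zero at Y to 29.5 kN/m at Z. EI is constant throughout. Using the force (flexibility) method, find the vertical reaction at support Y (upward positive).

R_Y = 257.9 kN

Take M_Y as the redundant. Released structure: two simple spans XY and YZ with a hinge at Y.
End slopes at the hinge Y, treating each span as simply supported:
  span XY: UDL 33: wL³/(24EI) = 704/EI
  span XY: point load 13.5 at a = 5.6: Pab(L + a)/(6LEI) = 51.41/EI
  span YZ: point load 18 at a = 5.3: Pab(L + b)/(6LEI) = 126.4/EI
  span YZ: triangular load, peak 29.5: 7w₀L³/(360EI) = 683.2/EI
  relative rotation θ_0 = (755.4 + 809.6)/EI = 1565/EI
A unit hogging moment at Y produces rotation L₁/(3EI) + L₂/(3EI) = 6.2/EI.
Slope continuity at Y: θ_0 = M_Y·6.2/EI, so M_Y = 1565/6.2 = 252.4 kN·m (hogging).
Span XY, ΣM about X with M_Y applied at Y: R_Y^{XY}·8 = 1132 + 252.4, so R_Y^{XY} = 173 kN and R_X = 277.5 − 173 = 104.5 kN.
Span YZ, ΣM about Z: R_Y^{YZ}·10.6 = 647.8 + 252.4, so R_Y^{YZ} = 84.93 kN and R_Z = 174.3 − 84.93 = 89.42 kN.
R_Y = 173 + 84.93 = 257.9 kN.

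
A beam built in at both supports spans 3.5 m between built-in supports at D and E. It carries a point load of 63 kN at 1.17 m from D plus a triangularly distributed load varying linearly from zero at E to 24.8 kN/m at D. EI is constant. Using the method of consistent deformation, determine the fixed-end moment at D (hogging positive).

Take the two fixed-end moments M_D, M_E as redundants; the released structure is the simple span DE.
On the primary (simply-supported) span, the end slopes from the loading are:
  at D: point load 63 at a = 1.17: Pab(L + b)/(6LEI) = 47.68/EI
  at E: point load 63 at a = 1.17: Pab(L + a)/(6LEI) = 38.19/EI
  at D: triangular load, peak 24.8: w₀L³/(45EI) = 23.63/EI
  at E: triangular load, peak 24.8: 7w₀L³/(360EI) = 20.68/EI
  θ_D0 = 71.31/EI,  θ_E0 = 58.87/EI
Flexibility coefficients: a unit moment at one end gives L/(3EI) there and L/(6EI) at the far end, so f₁₁ = f₂₂ = 1.167/EI and f₁₂ = f₂₁ = 0.5833/EI.
Compatibility — zero rotation at each built-in end:
  1.167 M_D + 0.5833 M_E = 71.31
  0.5833 M_D + 1.167 M_E = 58.87
Solving the pair gives M_D = 47.86 kN·m and M_E = 26.53 kN·m (hogging).

M_D = 47.86 kN·m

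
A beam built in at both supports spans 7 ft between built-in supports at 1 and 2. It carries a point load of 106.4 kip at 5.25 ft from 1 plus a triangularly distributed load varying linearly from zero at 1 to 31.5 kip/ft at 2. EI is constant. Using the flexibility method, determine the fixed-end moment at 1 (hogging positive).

Release both end moments; the primary structure is a simply-supported span 12 with redundants M_1 and M_2.
Simple-span end rotations at 1 and 2 under the given loads:
  at 1: point load 106.4 at a = 5.25: Pab(L + b)/(6LEI) = 203.7/EI
  at 2: point load 106.4 at a = 5.25: Pab(L + a)/(6LEI) = 285.1/EI
  at 1: triangular load, peak 31.5: 7w₀L³/(360EI) = 210.1/EI
  at 2: triangular load, peak 31.5: w₀L³/(45EI) = 240.1/EI
  θ_10 = 413.7/EI,  θ_20 = 525.2/EI
Flexibility coefficients: a unit moment at one end gives L/(3EI) there and L/(6EI) at the far end, so f₁₁ = f₂₂ = 2.333/EI and f₁₂ = f₂₁ = 1.167/EI.
Compatibility — zero rotation at each built-in end:
  2.333 M_1 + 1.167 M_2 = 413.7
  1.167 M_1 + 2.333 M_2 = 525.2
Solving the pair gives M_1 = 86.36 kip·ft and M_2 = 181.9 kip·ft (hogging).

M_1 = 86.36 kip·ft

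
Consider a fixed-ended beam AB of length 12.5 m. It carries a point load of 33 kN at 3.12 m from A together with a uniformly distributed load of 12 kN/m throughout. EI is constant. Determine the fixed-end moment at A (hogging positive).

M_A = 214.2 kN·m

Take the two fixed-end moments M_A, M_B as redundants; the released structure is the simple span AB.
Simple-span end rotations at A and B under the given loads:
  at A: point load 33 at a = 3.12: Pab(L + b)/(6LEI) = 281.7/EI
  at B: point load 33 at a = 3.12: Pab(L + a)/(6LEI) = 201.1/EI
  at A: UDL 12: wL³/(24EI) = 976.6/EI
  at B: UDL 12: wL³/(24EI) = 976.6/EI
  θ_A0 = 1258/EI,  θ_B0 = 1178/EI
Flexibility coefficients: a unit moment at one end gives L/(3EI) there and L/(6EI) at the far end, so f₁₁ = f₂₂ = 4.167/EI and f₁₂ = f₂₁ = 2.083/EI.
Compatibility — zero rotation at each built-in end:
  4.167 M_A + 2.083 M_B = 1258
  2.083 M_A + 4.167 M_B = 1178
Solving the pair gives M_A = 214.2 kN·m and M_B = 175.5 kN·m (hogging).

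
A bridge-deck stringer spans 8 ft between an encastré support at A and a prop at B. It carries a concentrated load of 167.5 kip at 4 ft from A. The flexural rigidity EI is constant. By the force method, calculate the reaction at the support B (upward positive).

Take the reaction at B as the redundant and release it; the primary structure is a cantilever fixed at A.
Deflection at B on the released cantilever, summing each load's contribution:
  point load 167.5 at a = 4: Pa²(3L − a)/(6EI) = 8933/EI
Tip deflection under a unit load at B: L³/(3EI) = 170.7/EI.
The prop prevents deflection at B: R_B = δ_0/δ_{BB} = 8933/170.7 = 52.34 kip.

R_B = 52.34 kip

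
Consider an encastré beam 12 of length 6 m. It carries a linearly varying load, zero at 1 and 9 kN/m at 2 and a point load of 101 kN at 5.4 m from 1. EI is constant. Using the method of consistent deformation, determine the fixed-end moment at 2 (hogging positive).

M_2 = 65.29 kN·m

Release both end moments; the primary structure is a simply-supported span 12 with redundants M_1 and M_2.
End rotations of the released simple span under the applied load (×1/EI):
  at 1: triangular load, peak 9: 7w₀L³/(360EI) = 37.8/EI
  at 2: triangular load, peak 9: w₀L³/(45EI) = 43.2/EI
  at 1: point load 101 at a = 5.4: Pab(L + b)/(6LEI) = 59.99/EI
  at 2: point load 101 at a = 5.4: Pab(L + a)/(6LEI) = 103.6/EI
  θ_10 = 97.79/EI,  θ_20 = 146.8/EI
Flexibility coefficients: a unit moment at one end gives L/(3EI) there and L/(6EI) at the far end, so f₁₁ = f₂₂ = 2/EI and f₁₂ = f₂₁ = 1/EI.
Compatibility — zero rotation at each built-in end:
  2 M_1 + 1 M_2 = 97.79
  1 M_1 + 2 M_2 = 146.8
Solving the pair gives M_1 = 16.25 kN·m and M_2 = 65.29 kN·m (hogging).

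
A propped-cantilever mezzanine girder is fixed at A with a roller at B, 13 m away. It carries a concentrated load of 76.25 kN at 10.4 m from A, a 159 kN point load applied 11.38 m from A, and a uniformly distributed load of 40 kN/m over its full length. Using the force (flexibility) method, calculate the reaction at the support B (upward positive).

R_B = 378.1 kN

Take the reaction at B as the redundant and release it; the primary structure is a cantilever fixed at A.
Deflection at B on the released cantilever, summing each load's contribution:
  point load 76.25 at a = 10.4: Pa²(3L − a)/(6EI) = 39312/EI
  point load 159 at a = 11.38: Pa²(3L − a)/(6EI) = 94788/EI
  UDL 40: wL⁴/(8EI) = 142805/EI
  δ_0 = 276905/EI
Tip deflection under a unit load at B: L³/(3EI) = 732.3/EI.
Compatibility at B: δ_0 − R_B·δ_{BB} = 0, so R_B = 276905/732.3 = 378.1 kN.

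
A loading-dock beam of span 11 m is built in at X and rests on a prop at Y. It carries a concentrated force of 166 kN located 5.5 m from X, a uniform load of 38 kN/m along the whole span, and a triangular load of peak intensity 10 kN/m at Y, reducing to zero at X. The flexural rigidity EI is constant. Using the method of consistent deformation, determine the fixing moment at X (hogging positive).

Take the reaction at Y as the redundant and release it; the primary structure is a cantilever fixed at X.
Primary-structure tip deflection at Y by superposition:
  point load 166 at a = 5.5: Pa²(3L − a)/(6EI) = 23015/EI
  UDL 38: wL⁴/(8EI) = 69545/EI
  triangular load, peak 10 at the free end: 11w₀L⁴/(120EI) = 13421/EI
  δ_0 = 105981/EI
Tip deflection under a unit load at Y: L³/(3EI) = 443.7/EI.
Compatibility at Y: δ_0 − R_Y·δ_{YY} = 0, so R_Y = 105981/443.7 = 238.9 kN.
Moment equilibrium about X: M_X = Σ(load moments about X) − R_Y·L = 3615 − 238.9×11 = 987.7 kN·m.

M_X = 987.7 kN·m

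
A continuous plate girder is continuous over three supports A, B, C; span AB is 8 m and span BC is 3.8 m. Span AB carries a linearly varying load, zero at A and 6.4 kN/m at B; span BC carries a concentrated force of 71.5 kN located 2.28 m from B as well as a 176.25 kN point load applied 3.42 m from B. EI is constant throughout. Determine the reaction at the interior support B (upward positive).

R_B = 80.33 kN

Take M_B as the redundant. Released structure: two simple spans AB and BC with a hinge at B.
Rotations at B on the released spans (each span's end-slope, ×1/EI):
  span AB: triangular load, peak 6.4: w₀L³/(45EI) = 72.82/EI
  span BC: point load 71.5 at a = 2.28: Pab(L + b)/(6LEI) = 57.82/EI
  span BC: point load 176.25 at a = 3.42: Pab(L + b)/(6LEI) = 41.99/EI
  relative rotation θ_0 = (72.82 + 99.81)/EI = 172.6/EI
A unit hogging moment at B produces rotation L₁/(3EI) + L₂/(3EI) = 3.933/EI.
Slope continuity at B: θ_0 = M_B·3.933/EI, so M_B = 172.6/3.933 = 43.89 kN·m (hogging).
Span AB, ΣM about A with M_B applied at B: R_B^{AB}·8 = 136.5 + 43.89, so R_B^{AB} = 22.55 kN and R_A = 25.6 − 22.55 = 3.047 kN.
Span BC, ΣM about C: R_B^{BC}·3.8 = 175.7 + 43.89, so R_B^{BC} = 57.77 kN and R_C = 247.8 − 57.77 = 190 kN.
R_B = 22.55 + 57.77 = 80.33 kN.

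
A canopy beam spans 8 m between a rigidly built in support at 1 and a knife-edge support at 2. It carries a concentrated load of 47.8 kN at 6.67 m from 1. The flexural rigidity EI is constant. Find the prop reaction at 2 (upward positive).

R_2 = 35.99 kN

Release the roller at 2. Primary structure: cantilever fixed at 1.
Free-end deflection of the primary structure under the applied loading (downward +):
  point load 47.8 at a = 6.67: Pa²(3L − a)/(6EI) = 6142/EI
Flexibility coefficient — unit upward force at 2: δ_{22} = L³/(3EI) = 170.7/EI.
The prop prevents deflection at 2: R_2 = δ_0/δ_{22} = 6142/170.7 = 35.99 kN.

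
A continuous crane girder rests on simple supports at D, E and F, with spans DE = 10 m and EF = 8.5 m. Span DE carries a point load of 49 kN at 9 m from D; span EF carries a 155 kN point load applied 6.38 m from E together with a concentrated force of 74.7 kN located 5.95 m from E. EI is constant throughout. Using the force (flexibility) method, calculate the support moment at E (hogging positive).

M_E = 133.3 kN·m

Release continuity at E by inserting a hinge; the redundant is the internal moment M_E. The primary structure is two simply-supported spans DE and EF.
Discontinuity in slope at E on the released structure — sum the simple-span end rotations:
  span DE: point load 49 at a = 9: Pab(L + a)/(6LEI) = 139.7/EI
  span EF: point load 155 at a = 6.38: Pab(L + b)/(6LEI) = 436.6/EI
  span EF: point load 74.7 at a = 5.95: Pab(L + b)/(6LEI) = 245.6/EI
  relative rotation θ_0 = (139.7 + 682.1)/EI = 821.8/EI
A unit hogging moment at E produces rotation L₁/(3EI) + L₂/(3EI) = 6.167/EI.
Compatibility: M_E·(L₁+L₂)/(3EI) = θ_0, giving M_E = 133.3 kN·m (hogging).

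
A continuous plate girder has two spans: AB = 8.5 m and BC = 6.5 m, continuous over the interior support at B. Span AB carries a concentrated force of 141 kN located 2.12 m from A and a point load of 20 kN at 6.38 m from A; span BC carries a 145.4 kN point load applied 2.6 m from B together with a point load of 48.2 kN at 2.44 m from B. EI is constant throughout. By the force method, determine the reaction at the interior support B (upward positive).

Release continuity at B by inserting a hinge; the redundant is the internal moment M_B. The primary structure is two simply-supported spans AB and BC.
Discontinuity in slope at B on the released structure — sum the simple-span end rotations:
  span AB: point load 141 at a = 2.12: Pab(L + a)/(6LEI) = 397.1/EI
  span AB: point load 20 at a = 6.38: Pab(L + a)/(6LEI) = 78.93/EI
  span BC: point load 145.4 at a = 2.6: Pab(L + b)/(6LEI) = 393.2/EI
  span BC: point load 48.2 at a = 2.44: Pab(L + b)/(6LEI) = 129.3/EI
  relative rotation θ_0 = (476.1 + 522.5)/EI = 998.5/EI
A unit hogging moment at B produces rotation L₁/(3EI) + L₂/(3EI) = 5/EI.
Compatibility: M_B·(L₁+L₂)/(3EI) = θ_0, giving M_B = 199.7 kN·m (hogging).
Span AB, ΣM about A with M_B applied at B: R_B^{AB}·8.5 = 426.5 + 199.7, so R_B^{AB} = 73.67 kN and R_A = 161 − 73.67 = 87.33 kN.
Span BC, ΣM about C: R_B^{BC}·6.5 = 762.8 + 199.7, so R_B^{BC} = 148.1 kN and R_C = 193.6 − 148.1 = 45.53 kN.
R_B = 73.67 + 148.1 = 221.7 kN.

R_B = 221.7 kN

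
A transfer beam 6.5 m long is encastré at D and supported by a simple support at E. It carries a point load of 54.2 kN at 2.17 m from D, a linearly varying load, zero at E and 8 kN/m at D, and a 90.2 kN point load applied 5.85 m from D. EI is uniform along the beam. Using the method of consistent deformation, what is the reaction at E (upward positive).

Release the roller at E. Primary structure: cantilever fixed at D.
Deflection at E on the released cantilever, summing each load's contribution:
  point load 54.2 at a = 2.17: Pa²(3L − a)/(6EI) = 737.2/EI
  triangular load, peak 8 at the fixed end: w₀L⁴/(30EI) = 476/EI
  point load 90.2 at a = 5.85: Pa²(3L − a)/(6EI) = 7023/EI
  δ_0 = 8236/EI
Tip deflection under a unit load at E: L³/(3EI) = 91.54/EI.
The prop prevents deflection at E: R_E = δ_0/δ_{EE} = 8236/91.54 = 89.97 kN.

R_E = 89.97 kN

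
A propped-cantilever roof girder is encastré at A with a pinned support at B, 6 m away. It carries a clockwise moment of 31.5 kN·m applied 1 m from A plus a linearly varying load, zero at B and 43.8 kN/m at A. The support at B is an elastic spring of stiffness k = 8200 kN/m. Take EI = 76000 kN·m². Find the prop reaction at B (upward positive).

Remove the prop at B; the released (primary) structure is a cantilever built in at A.
Deflection at B on the released cantilever, summing each load's contribution:
  clockwise couple 31.5 at a = 1: M₀a(2L − a)/(2EI) = 173.2/EI
  triangular load, peak 43.8 at the fixed end: w₀L⁴/(30EI) = 1892/EI
  δ_0 = 2065/EI
Tip deflection under a unit load at B: L³/(3EI) = 72/EI.
With EI = 76000 kN·m²: δ_0 = 0.027176 m and δ_{BB} = 0.000947 m/kN.
Compatibility — the spring shortens by R_B/k under the reaction it provides: δ_0 − R_B·δ_{BB} = R_B/k. With 1/k = 0.000122 m/kN, R_B = δ_0 / (δ_{BB} + 1/k) = 0.027176 / (0.000947 + 0.000122) = 25.41 kN.

R_B = 25.41 kN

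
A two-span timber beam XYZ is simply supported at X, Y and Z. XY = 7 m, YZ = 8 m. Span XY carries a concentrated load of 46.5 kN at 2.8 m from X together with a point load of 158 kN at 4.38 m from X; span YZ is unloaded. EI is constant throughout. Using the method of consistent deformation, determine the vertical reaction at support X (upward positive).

Release continuity at Y by inserting a hinge; the redundant is the internal moment M_Y. The primary structure is two simply-supported spans XY and YZ.
Rotations at Y on the released spans (each span's end-slope, ×1/EI):
  span XY: point load 46.5 at a = 2.8: Pab(L + a)/(6LEI) = 127.6/EI
  span XY: point load 158 at a = 4.38: Pab(L + a)/(6LEI) = 491.3/EI
  relative rotation θ_0 = (618.9 + 0)/EI = 618.9/EI
A unit hogging moment at Y produces rotation L₁/(3EI) + L₂/(3EI) = 5/EI.
Compatibility: M_Y·(L₁+L₂)/(3EI) = θ_0, giving M_Y = 123.8 kN·m (hogging).
Span XY, ΣM about X with M_Y applied at Y: R_Y^{XY}·7 = 822.2 + 123.8, so R_Y^{XY} = 135.1 kN and R_X = 204.5 − 135.1 = 69.36 kN.

R_X = 69.36 kN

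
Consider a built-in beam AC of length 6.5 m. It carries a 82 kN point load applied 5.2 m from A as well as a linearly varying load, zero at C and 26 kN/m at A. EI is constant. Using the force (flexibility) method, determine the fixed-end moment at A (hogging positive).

M_A = 71.98 kN·m

Release both end moments; the primary structure is a simply-supported span AC with redundants M_A and M_C.
On the primary (simply-supported) span, the end slopes from the loading are:
  at A: point load 82 at a = 5.2: Pab(L + b)/(6LEI) = 110.9/EI
  at C: point load 82 at a = 5.2: Pab(L + a)/(6LEI) = 166.3/EI
  at A: triangular load, peak 26: w₀L³/(45EI) = 158.7/EI
  at C: triangular load, peak 26: 7w₀L³/(360EI) = 138.8/EI
  θ_A0 = 269.5/EI,  θ_C0 = 305.1/EI
Flexibility coefficients: a unit moment at one end gives L/(3EI) there and L/(6EI) at the far end, so f₁₁ = f₂₂ = 2.167/EI and f₁₂ = f₂₁ = 1.083/EI.
Compatibility — zero rotation at each built-in end:
  2.167 M_A + 1.083 M_C = 269.5
  1.083 M_A + 2.167 M_C = 305.1
Solving the pair gives M_A = 71.98 kN·m and M_C = 104.8 kN·m (hogging).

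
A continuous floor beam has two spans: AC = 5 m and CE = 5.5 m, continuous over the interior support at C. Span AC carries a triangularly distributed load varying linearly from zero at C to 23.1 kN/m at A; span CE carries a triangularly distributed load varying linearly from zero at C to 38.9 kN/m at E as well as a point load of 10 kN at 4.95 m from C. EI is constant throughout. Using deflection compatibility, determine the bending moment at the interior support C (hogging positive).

Insert a hinge at C; M_C is the redundant, and each span becomes simply supported.
End slopes at the hinge C, treating each span as simply supported:
  span AC: triangular load, peak 23.1: 7w₀L³/(360EI) = 56.15/EI
  span CE: triangular load, peak 38.9: 7w₀L³/(360EI) = 125.8/EI
  span CE: point load 10 at a = 4.95: Pab(L + b)/(6LEI) = 4.991/EI
  relative rotation θ_0 = (56.15 + 130.8)/EI = 187/EI
A unit hogging moment at C produces rotation L₁/(3EI) + L₂/(3EI) = 3.5/EI.
Slope continuity at C: θ_0 = M_C·3.5/EI, so M_C = 187/3.5 = 53.42 kN·m (hogging).

M_C = 53.42 kN·m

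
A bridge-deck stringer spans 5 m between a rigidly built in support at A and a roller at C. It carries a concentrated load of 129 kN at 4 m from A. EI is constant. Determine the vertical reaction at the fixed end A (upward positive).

R_A = 38.18 kN

Release the roller at C. Primary structure: cantilever fixed at A.
Primary-structure tip deflection at C by superposition:
  point load 129 at a = 4: Pa²(3L − a)/(6EI) = 3784/EI
Tip deflection under a unit load at C: L³/(3EI) = 41.67/EI.
Compatibility at C: δ_0 − R_C·δ_{CC} = 0, so R_C = 3784/41.67 = 90.82 kN.
Vertical equilibrium: R_A = ΣP − R_C = 129 − 90.82 = 38.18 kN.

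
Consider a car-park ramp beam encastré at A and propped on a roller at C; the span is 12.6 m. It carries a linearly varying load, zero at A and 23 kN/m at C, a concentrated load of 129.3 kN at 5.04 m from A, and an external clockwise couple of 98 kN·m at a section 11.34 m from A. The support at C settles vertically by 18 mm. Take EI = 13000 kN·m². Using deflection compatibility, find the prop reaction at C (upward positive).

Remove the prop at C; the released (primary) structure is a cantilever built in at A.
Deflection at C on the released cantilever, summing each load's contribution:
  triangular load, peak 23 at the free end: 11w₀L⁴/(120EI) = 53140/EI
  point load 129.3 at a = 5.04: Pa²(3L − a)/(6EI) = 17933/EI
  clockwise couple 98 at a = 11.34: M₀a(2L − a)/(2EI) = 7701/EI
  δ_0 = 78774/EI
Flexibility coefficient — unit upward force at C: δ_{CC} = L³/(3EI) = 666.8/EI.
With EI = 13000 kN·m²: δ_0 = 6.0596 m and δ_{CC} = 0.051292 m/kN.
Compatibility — the beam at C must follow the support down by 0.018 m: δ_0 − R_C·δ_{CC} = 0.018, so R_C = (6.0596 − 0.018)/0.051292 = 117.8 kN.

R_C = 117.8 kN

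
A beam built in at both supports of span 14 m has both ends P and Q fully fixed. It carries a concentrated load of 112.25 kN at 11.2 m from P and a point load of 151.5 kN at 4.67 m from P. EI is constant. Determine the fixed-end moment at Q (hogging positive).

Release both end moments; the primary structure is a simply-supported span PQ with redundants M_P and M_Q.
End rotations of the released simple span under the applied load (×1/EI):
  at P: point load 112.25 at a = 11.2: Pab(L + b)/(6LEI) = 704/EI
  at Q: point load 112.25 at a = 11.2: Pab(L + a)/(6LEI) = 1056/EI
  at P: point load 151.5 at a = 4.67: Pab(L + b)/(6LEI) = 1833/EI
  at Q: point load 151.5 at a = 4.67: Pab(L + a)/(6LEI) = 1467/EI
  θ_P0 = 2537/EI,  θ_Q0 = 2523/EI
Flexibility coefficients: a unit moment at one end gives L/(3EI) there and L/(6EI) at the far end, so f₁₁ = f₂₂ = 4.667/EI and f₁₂ = f₂₁ = 2.333/EI.
Compatibility — zero rotation at each built-in end:
  4.667 M_P + 2.333 M_Q = 2537
  2.333 M_P + 4.667 M_Q = 2523
Solving the pair gives M_P = 364.5 kN·m and M_Q = 358.4 kN·m (hogging).

M_Q = 358.4 kN·m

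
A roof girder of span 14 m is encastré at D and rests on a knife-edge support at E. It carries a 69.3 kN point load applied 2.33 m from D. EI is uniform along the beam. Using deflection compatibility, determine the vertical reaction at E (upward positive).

Remove the prop at E; the released (primary) structure is a cantilever built in at D.
Deflection at E on the released cantilever, summing each load's contribution:
  point load 69.3 at a = 2.33: Pa²(3L − a)/(6EI) = 2487/EI
Tip deflection under a unit load at E: L³/(3EI) = 914.7/EI.
Compatibility at E: δ_0 − R_E·δ_{EE} = 0, so R_E = 2487/914.7 = 2.72 kN.

R_E = 2.72 kN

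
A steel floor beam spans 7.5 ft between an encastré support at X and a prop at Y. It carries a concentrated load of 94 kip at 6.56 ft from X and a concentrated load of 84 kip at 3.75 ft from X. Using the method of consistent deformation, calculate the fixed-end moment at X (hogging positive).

M_X = 161.6 kip·ft

Remove the prop at Y; the released (primary) structure is a cantilever built in at X.
Deflection at Y on the released cantilever, summing each load's contribution:
  point load 94 at a = 6.56: Pa²(3L − a)/(6EI) = 10747/EI
  point load 84 at a = 3.75: Pa²(3L − a)/(6EI) = 3691/EI
  δ_0 = 14438/EI
Tip deflection under a unit load at Y: L³/(3EI) = 140.6/EI.
Compatibility at Y: δ_0 − R_Y·δ_{YY} = 0, so R_Y = 14438/140.6 = 102.7 kip.
Moment equilibrium about X: M_X = Σ(load moments about X) − R_Y·L = 931.6 − 102.7×7.5 = 161.6 kip·ft.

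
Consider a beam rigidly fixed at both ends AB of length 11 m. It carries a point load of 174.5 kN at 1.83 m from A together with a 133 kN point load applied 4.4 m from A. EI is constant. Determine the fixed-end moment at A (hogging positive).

Take the two fixed-end moments M_A, M_B as redundants; the released structure is the simple span AB.
Simple-span end rotations at A and B under the given loads:
  at A: point load 174.5 at a = 1.83: Pab(L + b)/(6LEI) = 894.9/EI
  at B: point load 174.5 at a = 1.83: Pab(L + a)/(6LEI) = 569.2/EI
  at A: point load 133 at a = 4.4: Pab(L + b)/(6LEI) = 1030/EI
  at B: point load 133 at a = 4.4: Pab(L + a)/(6LEI) = 901.2/EI
  θ_A0 = 1925/EI,  θ_B0 = 1470/EI
Flexibility coefficients: a unit moment at one end gives L/(3EI) there and L/(6EI) at the far end, so f₁₁ = f₂₂ = 3.667/EI and f₁₂ = f₂₁ = 1.833/EI.
Compatibility — zero rotation at each built-in end:
  3.667 M_A + 1.833 M_B = 1925
  1.833 M_A + 3.667 M_B = 1470
Solving the pair gives M_A = 432.6 kN·m and M_B = 184.7 kN·m (hogging).

M_A = 432.6 kN·m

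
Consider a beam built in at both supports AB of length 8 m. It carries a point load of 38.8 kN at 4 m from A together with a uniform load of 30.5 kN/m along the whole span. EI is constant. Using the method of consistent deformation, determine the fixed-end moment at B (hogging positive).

M_B = 201.5 kN·m

Release both end moments; the primary structure is a simply-supported span AB with redundants M_A and M_B.
Simple-span end rotations at A and B under the given loads:
  at A: point load 38.8 at a = 4: Pab(L + b)/(6LEI) = 155.2/EI
  at B: point load 38.8 at a = 4: Pab(L + a)/(6LEI) = 155.2/EI
  at A: UDL 30.5: wL³/(24EI) = 650.7/EI
  at B: UDL 30.5: wL³/(24EI) = 650.7/EI
  θ_A0 = 805.9/EI,  θ_B0 = 805.9/EI
Flexibility coefficients: a unit moment at one end gives L/(3EI) there and L/(6EI) at the far end, so f₁₁ = f₂₂ = 2.667/EI and f₁₂ = f₂₁ = 1.333/EI.
Compatibility — zero rotation at each built-in end:
  2.667 M_A + 1.333 M_B = 805.9
  1.333 M_A + 2.667 M_B = 805.9
Solving the pair gives M_A = 201.5 kN·m and M_B = 201.5 kN·m (hogging).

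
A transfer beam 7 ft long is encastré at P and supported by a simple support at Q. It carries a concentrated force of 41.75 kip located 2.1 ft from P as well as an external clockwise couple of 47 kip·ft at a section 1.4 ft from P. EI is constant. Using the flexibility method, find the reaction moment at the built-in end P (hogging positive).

M_P = 73.79 kip·ft

Release the roller at Q. Primary structure: cantilever fixed at P.
Downward deflection at the released point Q due to the loads:
  point load 41.75 at a = 2.1: Pa²(3L − a)/(6EI) = 580/EI
  clockwise couple 47 at a = 1.4: M₀a(2L − a)/(2EI) = 414.5/EI
  δ_0 = 994.5/EI
Tip deflection under a unit load at Q: L³/(3EI) = 114.3/EI.
Compatibility at Q: δ_0 − R_Q·δ_{QQ} = 0, so R_Q = 994.5/114.3 = 8.698 kip.
Moment equilibrium about P: M_P = Σ(load moments about P) − R_Q·L = 134.7 − 8.698×7 = 73.79 kip·ft.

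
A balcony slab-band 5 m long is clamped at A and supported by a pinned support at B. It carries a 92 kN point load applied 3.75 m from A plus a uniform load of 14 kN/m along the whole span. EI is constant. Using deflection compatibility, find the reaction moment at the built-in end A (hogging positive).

Remove the prop at B; the released (primary) structure is a cantilever built in at A.
Downward deflection at the released point B due to the loads:
  point load 92 at a = 3.75: Pa²(3L − a)/(6EI) = 2426/EI
  UDL 14: wL⁴/(8EI) = 1094/EI
  δ_0 = 3520/EI
Tip deflection under a unit load at B: L³/(3EI) = 41.67/EI.
The prop prevents deflection at B: R_B = δ_0/δ_{BB} = 3520/41.67 = 84.47 kN.
Moment equilibrium about A: M_A = Σ(load moments about A) − R_B·L = 520 − 84.47×5 = 97.66 kN·m.

M_A = 97.66 kN·m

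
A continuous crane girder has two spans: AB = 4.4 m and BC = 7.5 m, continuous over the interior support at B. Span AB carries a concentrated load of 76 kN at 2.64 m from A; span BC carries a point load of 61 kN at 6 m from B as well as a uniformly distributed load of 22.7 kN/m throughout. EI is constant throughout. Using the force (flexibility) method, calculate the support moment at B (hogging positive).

Release continuity at B by inserting a hinge; the redundant is the internal moment M_B. The primary structure is two simply-supported spans AB and BC.
End slopes at the hinge B, treating each span as simply supported:
  span AB: point load 76 at a = 2.64: Pab(L + a)/(6LEI) = 94.17/EI
  span BC: point load 61 at a = 6: Pab(L + b)/(6LEI) = 109.8/EI
  span BC: UDL 22.7: wL³/(24EI) = 399/EI
  relative rotation θ_0 = (94.17 + 508.8)/EI = 603/EI
A unit hogging moment at B produces rotation L₁/(3EI) + L₂/(3EI) = 3.967/EI.
Slope continuity at B: θ_0 = M_B·3.967/EI, so M_B = 603/3.967 = 152 kN·m (hogging).

M_B = 152 kN·m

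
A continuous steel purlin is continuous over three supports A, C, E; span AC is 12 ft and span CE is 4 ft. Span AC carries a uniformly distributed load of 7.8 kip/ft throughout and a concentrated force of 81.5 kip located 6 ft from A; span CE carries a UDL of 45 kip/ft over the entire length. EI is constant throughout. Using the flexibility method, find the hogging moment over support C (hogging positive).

Release continuity at C by inserting a hinge; the redundant is the internal moment M_C. The primary structure is two simply-supported spans AC and CE.
End slopes at the hinge C, treating each span as simply supported:
  span AC: UDL 7.8: wL³/(24EI) = 561.6/EI
  span AC: point load 81.5 at a = 6: Pab(L + a)/(6LEI) = 733.5/EI
  span CE: UDL 45: wL³/(24EI) = 120/EI
  relative rotation θ_0 = (1295 + 120)/EI = 1415/EI
A unit hogging moment at C produces rotation L₁/(3EI) + L₂/(3EI) = 5.333/EI.
Slope continuity at C: θ_0 = M_C·5.333/EI, so M_C = 1415/5.333 = 265.3 kip·ft (hogging).

M_C = 265.3 kip·ft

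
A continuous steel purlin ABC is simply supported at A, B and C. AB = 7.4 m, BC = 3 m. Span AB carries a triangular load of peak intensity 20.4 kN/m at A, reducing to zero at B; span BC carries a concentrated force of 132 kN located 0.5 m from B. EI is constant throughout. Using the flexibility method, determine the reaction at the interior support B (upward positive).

R_B = 163.7 kN

Take M_B as the redundant. Released structure: two simple spans AB and BC with a hinge at B.
Rotations at B on the released spans (each span's end-slope, ×1/EI):
  span AB: triangular load, peak 20.4: 7w₀L³/(360EI) = 160.7/EI
  span BC: point load 132 at a = 0.5: Pab(L + b)/(6LEI) = 50.42/EI
  relative rotation θ_0 = (160.7 + 50.42)/EI = 211.2/EI
A unit hogging moment at B produces rotation L₁/(3EI) + L₂/(3EI) = 3.467/EI.
Compatibility: M_B·(L₁+L₂)/(3EI) = θ_0, giving M_B = 60.91 kN·m (hogging).
Span AB, ΣM about A with M_B applied at B: R_B^{AB}·7.4 = 186.2 + 60.91, so R_B^{AB} = 33.39 kN and R_A = 75.48 − 33.39 = 42.09 kN.
Span BC, ΣM about C: R_B^{BC}·3 = 330 + 60.91, so R_B^{BC} = 130.3 kN and R_C = 132 − 130.3 = 1.697 kN.
R_B = 33.39 + 130.3 = 163.7 kN.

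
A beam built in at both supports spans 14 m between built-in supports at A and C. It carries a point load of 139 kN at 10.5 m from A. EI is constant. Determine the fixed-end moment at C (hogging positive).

Release both end moments; the primary structure is a simply-supported span AC with redundants M_A and M_C.
Simple-span end rotations at A and C under the given loads:
  at A: point load 139 at a = 10.5: Pab(L + b)/(6LEI) = 1064/EI
  at C: point load 139 at a = 10.5: Pab(L + a)/(6LEI) = 1490/EI
  θ_A0 = 1064/EI,  θ_C0 = 1490/EI
Flexibility coefficients: a unit moment at one end gives L/(3EI) there and L/(6EI) at the far end, so f₁₁ = f₂₂ = 4.667/EI and f₁₂ = f₂₁ = 2.333/EI.
Compatibility — zero rotation at each built-in end:
  4.667 M_A + 2.333 M_C = 1064
  2.333 M_A + 4.667 M_C = 1490
Solving the pair gives M_A = 91.22 kN·m and M_C = 273.7 kN·m (hogging).

M_C = 273.7 kN·m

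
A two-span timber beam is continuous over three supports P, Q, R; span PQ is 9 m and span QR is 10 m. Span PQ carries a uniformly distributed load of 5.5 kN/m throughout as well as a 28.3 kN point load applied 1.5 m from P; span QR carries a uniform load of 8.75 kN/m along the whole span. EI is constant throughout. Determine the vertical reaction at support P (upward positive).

R_P = 37.92 kN

Insert a hinge at Q; M_Q is the redundant, and each span becomes simply supported.
Rotations at Q on the released spans (each span's end-slope, ×1/EI):
  span PQ: UDL 5.5: wL³/(24EI) = 167.1/EI
  span PQ: point load 28.3 at a = 1.5: Pab(L + a)/(6LEI) = 61.91/EI
  span QR: UDL 8.75: wL³/(24EI) = 364.6/EI
  relative rotation θ_0 = (229 + 364.6)/EI = 593.6/EI
A unit hogging moment at Q produces rotation L₁/(3EI) + L₂/(3EI) = 6.333/EI.
Slope continuity at Q: θ_0 = M_Q·6.333/EI, so M_Q = 593.6/6.333 = 93.72 kN·m (hogging).
Span PQ, ΣM about P with M_Q applied at Q: R_Q^{PQ}·9 = 265.2 + 93.72, so R_Q^{PQ} = 39.88 kN and R_P = 77.8 − 39.88 = 37.92 kN.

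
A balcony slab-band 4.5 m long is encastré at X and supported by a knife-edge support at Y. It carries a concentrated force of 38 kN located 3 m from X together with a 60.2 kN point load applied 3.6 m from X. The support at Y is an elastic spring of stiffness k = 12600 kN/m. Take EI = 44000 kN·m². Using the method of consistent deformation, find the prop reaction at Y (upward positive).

R_Y = 55.68 kN

Take the reaction at Y as the redundant and release it; the primary structure is a cantilever fixed at X.
Primary-structure tip deflection at Y by superposition:
  point load 38 at a = 3: Pa²(3L − a)/(6EI) = 598.5/EI
  point load 60.2 at a = 3.6: Pa²(3L − a)/(6EI) = 1287/EI
  δ_0 = 1886/EI
Flexibility coefficient — unit upward force at Y: δ_{YY} = L³/(3EI) = 30.38/EI.
With EI = 44000 kN·m²: δ_0 = 0.042859 m and δ_{YY} = 0.00069 m/kN.
Compatibility — the spring shortens by R_Y/k under the reaction it provides: δ_0 − R_Y·δ_{YY} = R_Y/k. With 1/k = 0.000079 m/kN, R_Y = δ_0 / (δ_{YY} + 1/k) = 0.042859 / (0.00069 + 0.000079) = 55.68 kN.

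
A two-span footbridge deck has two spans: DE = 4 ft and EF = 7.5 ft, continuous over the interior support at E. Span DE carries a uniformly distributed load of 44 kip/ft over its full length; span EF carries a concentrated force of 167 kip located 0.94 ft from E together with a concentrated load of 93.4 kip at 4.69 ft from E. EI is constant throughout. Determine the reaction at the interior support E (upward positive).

Take M_E as the redundant. Released structure: two simple spans DE and EF with a hinge at E.
Discontinuity in slope at E on the released structure — sum the simple-span end rotations:
  span DE: UDL 44: wL³/(24EI) = 117.3/EI
  span EF: point load 167 at a = 0.94: Pab(L + b)/(6LEI) = 321.8/EI
  span EF: point load 93.4 at a = 4.69: Pab(L + b)/(6LEI) = 282/EI
  relative rotation θ_0 = (117.3 + 603.8)/EI = 721.1/EI
A unit hogging moment at E produces rotation L₁/(3EI) + L₂/(3EI) = 3.833/EI.
Slope continuity at E: θ_0 = M_E·3.833/EI, so M_E = 721.1/3.833 = 188.1 kip·ft (hogging).
Span DE, ΣM about D with M_E applied at E: R_E^{DE}·4 = 352 + 188.1, so R_E^{DE} = 135 kip and R_D = 176 − 135 = 40.97 kip.
Span EF, ΣM about F: R_E^{EF}·7.5 = 1358 + 188.1, so R_E^{EF} = 206.1 kip and R_F = 260.4 − 206.1 = 54.26 kip.
R_E = 135 + 206.1 = 341.2 kip.

R_E = 341.2 kip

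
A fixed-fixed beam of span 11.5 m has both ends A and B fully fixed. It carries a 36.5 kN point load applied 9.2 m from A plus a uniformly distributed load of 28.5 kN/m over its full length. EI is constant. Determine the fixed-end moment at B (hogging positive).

Release both end moments; the primary structure is a simply-supported span AB with redundants M_A and M_B.
Simple-span end rotations at A and B under the given loads:
  at A: point load 36.5 at a = 9.2: Pab(L + b)/(6LEI) = 154.5/EI
  at B: point load 36.5 at a = 9.2: Pab(L + a)/(6LEI) = 231.7/EI
  at A: UDL 28.5: wL³/(24EI) = 1806/EI
  at B: UDL 28.5: wL³/(24EI) = 1806/EI
  θ_A0 = 1961/EI,  θ_B0 = 2038/EI
Flexibility coefficients: a unit moment at one end gives L/(3EI) there and L/(6EI) at the far end, so f₁₁ = f₂₂ = 3.833/EI and f₁₂ = f₂₁ = 1.917/EI.
Compatibility — zero rotation at each built-in end:
  3.833 M_A + 1.917 M_B = 1961
  1.917 M_A + 3.833 M_B = 2038
Solving the pair gives M_A = 327.5 kN·m and M_B = 367.8 kN·m (hogging).

M_B = 367.8 kN·m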